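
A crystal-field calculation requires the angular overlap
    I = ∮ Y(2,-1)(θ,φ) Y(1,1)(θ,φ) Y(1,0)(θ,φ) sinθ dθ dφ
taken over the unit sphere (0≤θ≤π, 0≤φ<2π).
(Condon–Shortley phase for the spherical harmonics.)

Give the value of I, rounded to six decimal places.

-0.218510

m-sum 0 ✓  L=4 even ✓  1≤1≤3 ✓
Π(2lᵢ+1) = 5×3×3 = 45
triangle coeff Δ(2,1,1) = 1/30
Σ_t [1,1]: t=1:−1/1 = -1/1
(3j)²=2/15 [(2 1 1; 0 0 0)], sign=+1
Σ_t [2,2]: t=2:+1/2 = 1/2
(3j)²=1/10 [(2 1 1; -1 1 0)], sign=-1
⇒ 4πI² = 3/5
I = (-1)√(3/5/(4π)) = -0.21850969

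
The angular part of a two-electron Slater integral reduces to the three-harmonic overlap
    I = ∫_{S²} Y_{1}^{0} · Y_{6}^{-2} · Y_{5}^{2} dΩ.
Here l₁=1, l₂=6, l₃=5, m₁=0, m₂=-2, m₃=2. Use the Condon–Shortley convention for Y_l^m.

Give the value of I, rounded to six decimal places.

m-sum 0 ✓  L=12 even ✓  5≤5≤7 ✓
Π(2lᵢ+1) = 3×13×11 = 429
triangle coeff Δ(1,6,5) = 1/858
Σ_t [1,1]: t=1:−1/14400 = -1/14400
(3j)²=6/143 [(1 6 5; 0 0 0)], sign=+1
Σ_t [1,1]: t=1:−1/30240 = -1/30240
(3j)²=16/429 [(1 6 5; 0 -2 2)], sign=+1
⇒ 4πI² = 96/143
I = (+1)√(96/143/(4π)) = 0.23113338

0.231133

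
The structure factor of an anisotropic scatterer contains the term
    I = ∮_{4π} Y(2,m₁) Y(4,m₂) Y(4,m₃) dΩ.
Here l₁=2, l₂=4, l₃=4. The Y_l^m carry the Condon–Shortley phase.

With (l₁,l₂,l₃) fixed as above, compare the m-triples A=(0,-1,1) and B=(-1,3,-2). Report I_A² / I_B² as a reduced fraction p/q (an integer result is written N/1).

Shared (l₁,l₂,l₃)=(2,4,4): N and (l;000)² cancel in I_A²/I_B².
A: Δ = 2!·2!·6!/11! = 1/13860; Racah Σ t=0..2: t=0:+1/144 t=1:−1/48 t=2:+1/480 = -17/1440; ⇒ 3j(2 4 4; 0 -1 1)² = 289/13860, sgn +1
B: Δ = 2!·2!·6!/11! = 1/13860; Racah Σ t=1..2: t=1:−1/1440 t=2:+1/240 = 1/288; ⇒ 3j(2 4 4; -1 3 -2)² = 5/132, sgn +1
I_A²/I_B² = (289/13860)/(5/132) = 289/525

289/525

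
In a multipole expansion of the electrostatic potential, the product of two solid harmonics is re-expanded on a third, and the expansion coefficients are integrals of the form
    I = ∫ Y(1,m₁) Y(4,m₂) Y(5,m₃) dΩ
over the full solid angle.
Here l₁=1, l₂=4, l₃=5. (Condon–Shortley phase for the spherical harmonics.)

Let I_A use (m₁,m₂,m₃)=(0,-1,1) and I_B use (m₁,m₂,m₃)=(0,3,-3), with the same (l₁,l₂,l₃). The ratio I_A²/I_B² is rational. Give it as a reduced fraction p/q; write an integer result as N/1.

Same 1,4,5: normalisation and zero-m 3j drop out of the ratio.
A: Δ: 0! 2! 8! / 11! → 1/495; sum: t=0:+1/720 = 1/720; 3j²(1 4 5; 0 -1 1) = Δ·Π!·Σ² = 8/165  (sign +1)
B: Δ: 0! 2! 8! / 11! → 1/495; sum: t=0:+1/5040 = 1/5040; 3j²(1 4 5; 0 3 -3) = Δ·Π!·Σ² = 16/495  (sign +1)
I_A²/I_B² = (8/165)/(16/495) = 3/2

3/2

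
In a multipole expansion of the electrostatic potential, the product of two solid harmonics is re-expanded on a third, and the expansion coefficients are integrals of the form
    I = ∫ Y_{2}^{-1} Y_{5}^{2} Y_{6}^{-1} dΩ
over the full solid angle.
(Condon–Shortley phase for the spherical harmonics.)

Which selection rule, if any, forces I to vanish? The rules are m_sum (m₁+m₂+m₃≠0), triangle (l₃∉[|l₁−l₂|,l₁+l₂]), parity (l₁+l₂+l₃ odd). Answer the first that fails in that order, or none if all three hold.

Σmᵢ = 0  ✓
l₃∈[|l₁−l₂|,l₁+l₂]=[3,7], have l₃=6  ✓
Σlᵢ = 13 ⇒ odd  ✗

parity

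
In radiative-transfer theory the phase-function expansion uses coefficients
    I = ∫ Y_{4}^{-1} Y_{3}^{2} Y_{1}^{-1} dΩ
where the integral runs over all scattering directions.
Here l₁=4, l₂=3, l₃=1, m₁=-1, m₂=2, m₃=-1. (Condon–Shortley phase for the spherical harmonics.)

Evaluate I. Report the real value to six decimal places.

Rules hold: Σm=0, L=8 even, 1≤1≤7.
N = 9·7·3 = 189
Δ = 6!·2!·0!/9! = 1/252
Racah Σ t=3..3: t=3:−1/36 = -1/36
⇒ 3j(4 3 1; 0 0 0)² = 4/63, sgn +1
Racah Σ t=5..5: t=5:−1/240 = -1/240
⇒ 3j(4 3 1; -1 2 -1)² = 1/84, sgn -1
4πI² = N·(3j₀)²·(3jₘ)² = 1/7
I = -1·√(0.142857/4π) = -0.10662181

-0.106622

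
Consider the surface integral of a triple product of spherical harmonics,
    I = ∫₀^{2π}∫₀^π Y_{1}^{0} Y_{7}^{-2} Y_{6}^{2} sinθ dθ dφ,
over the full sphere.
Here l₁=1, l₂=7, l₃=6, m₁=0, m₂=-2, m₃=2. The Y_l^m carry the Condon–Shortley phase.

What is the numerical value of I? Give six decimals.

m-sum 0 ✓  L=14 even ✓  6≤6≤8 ✓
Π(2lᵢ+1) = 3×15×13 = 585
triangle coeff Δ(1,7,6) = 1/1365
Σ_t [1,1]: t=1:−1/518400 = -1/518400
(3j)²=7/195 [(1 7 6; 0 0 0)], sign=-1
Σ_t [1,1]: t=1:−1/967680 = -1/967680
(3j)²=3/91 [(1 7 6; 0 -2 2)], sign=-1
⇒ 4πI² = 9/13
I = (+1)√(9/13/(4π)) = 0.23471705

0.234717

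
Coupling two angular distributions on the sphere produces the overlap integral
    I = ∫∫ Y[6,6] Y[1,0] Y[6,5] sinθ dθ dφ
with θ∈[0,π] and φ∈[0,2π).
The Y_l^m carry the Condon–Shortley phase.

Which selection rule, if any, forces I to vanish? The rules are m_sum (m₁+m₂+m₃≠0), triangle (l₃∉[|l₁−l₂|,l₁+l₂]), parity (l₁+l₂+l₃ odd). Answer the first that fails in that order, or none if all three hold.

azimuthal sum: 6 + 0 + 5 = 11  ✗
5 ≤ 6 ≤ 7 (triangle on l)
L = 6 + 1 + 6 = 13 (odd)

m_sum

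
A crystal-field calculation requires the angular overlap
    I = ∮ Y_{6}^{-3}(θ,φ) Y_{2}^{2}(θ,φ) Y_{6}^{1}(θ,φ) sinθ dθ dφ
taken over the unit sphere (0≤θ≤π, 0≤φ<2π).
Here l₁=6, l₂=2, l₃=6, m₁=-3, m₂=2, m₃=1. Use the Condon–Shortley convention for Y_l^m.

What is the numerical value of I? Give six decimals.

Checks pass: Σm=0; 14 even; l₃=6∈[4,8].
(2·6+1)(2·2+1)(2·6+1) = 845
Δ: 2! 10! 2! / 15! → 1/90090
sum: t=0:+1/69120 t=1:−1/14400 t=2:+1/69120 = -7/172800
3j²(6 2 6; 0 0 0) = Δ·Π!·Σ² = 14/715  (sign -1)
sum: t=2:+1/120960 = 1/120960
3j²(6 2 6; -3 2 1) = Δ·Π!·Σ² = 24/1001  (sign -1)
combine: 4πI² = 845·14/715·24/1001 = 48/121
take √, sign +1: I = 0.17767364

0.177674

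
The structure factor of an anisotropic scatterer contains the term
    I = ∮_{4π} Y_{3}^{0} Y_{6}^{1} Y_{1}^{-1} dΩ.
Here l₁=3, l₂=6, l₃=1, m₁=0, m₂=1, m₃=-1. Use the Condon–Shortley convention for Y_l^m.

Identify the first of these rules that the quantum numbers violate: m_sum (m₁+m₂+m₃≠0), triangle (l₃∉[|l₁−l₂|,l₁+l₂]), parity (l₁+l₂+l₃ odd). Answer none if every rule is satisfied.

m₁+m₂+m₃ = 0 + 1 − 1 = 0  ✓
triangle: |3−6|=3 ≤ l₃=1 ≤ 3+6=9  ✗
parity: l₁+l₂+l₃ = 10 is even

triangle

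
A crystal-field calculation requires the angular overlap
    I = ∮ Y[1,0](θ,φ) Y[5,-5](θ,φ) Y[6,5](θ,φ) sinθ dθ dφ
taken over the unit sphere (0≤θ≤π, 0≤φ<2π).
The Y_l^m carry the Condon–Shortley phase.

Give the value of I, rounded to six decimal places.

Checks pass: Σm=0; 12 even; l₃=6∈[4,6].
(2·1+1)(2·5+1)(2·6+1) = 429
Δ: 0! 2! 10! / 13! → 1/858
sum: t=0:+1/14400 = 1/14400
3j²(1 5 6; 0 0 0) = Δ·Π!·Σ² = 6/143  (sign +1)
sum: t=0:+1/3628800 = 1/3628800
3j²(1 5 6; 0 -5 5) = Δ·Π!·Σ² = 1/78  (sign -1)
combine: 4πI² = 429·6/143·1/78 = 3/13
take √, sign -1: I = -0.13551395

-0.135514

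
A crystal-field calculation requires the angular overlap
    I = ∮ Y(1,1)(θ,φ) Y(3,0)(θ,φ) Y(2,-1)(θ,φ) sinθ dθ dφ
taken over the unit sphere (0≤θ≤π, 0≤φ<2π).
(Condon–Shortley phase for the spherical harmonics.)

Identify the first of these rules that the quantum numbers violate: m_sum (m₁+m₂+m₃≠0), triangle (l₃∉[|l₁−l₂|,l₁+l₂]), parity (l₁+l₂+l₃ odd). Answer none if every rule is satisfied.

Σmᵢ = 0  ✓
l₃∈[|l₁−l₂|,l₁+l₂]=[2,4], have l₃=2  ✓
Σlᵢ = 6 ⇒ even  ✓

none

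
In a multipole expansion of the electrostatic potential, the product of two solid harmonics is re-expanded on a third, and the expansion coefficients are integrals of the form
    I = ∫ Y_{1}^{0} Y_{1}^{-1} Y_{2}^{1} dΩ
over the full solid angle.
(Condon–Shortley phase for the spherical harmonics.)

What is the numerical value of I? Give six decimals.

-0.218510

Rules hold: Σm=0, L=4 even, 0≤2≤2.
N = 3·3·5 = 45
Δ = 0!·2!·2!/5! = 1/30
Racah Σ t=0..0: t=0:+1/1 = 1/1
⇒ 3j(1 1 2; 0 0 0)² = 2/15, sgn +1
Racah Σ t=0..0: t=0:+1/2 = 1/2
⇒ 3j(1 1 2; 0 -1 1)² = 1/10, sgn -1
4πI² = N·(3j₀)²·(3jₘ)² = 3/5
I = -1·√(0.6/4π) = -0.21850969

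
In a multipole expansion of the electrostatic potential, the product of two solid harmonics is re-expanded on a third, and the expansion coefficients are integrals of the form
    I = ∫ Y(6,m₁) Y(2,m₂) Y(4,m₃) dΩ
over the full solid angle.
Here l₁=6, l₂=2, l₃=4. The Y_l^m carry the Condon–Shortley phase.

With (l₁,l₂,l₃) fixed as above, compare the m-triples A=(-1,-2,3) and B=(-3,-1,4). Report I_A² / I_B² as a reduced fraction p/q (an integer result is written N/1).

l's match ⇒ only the (l;m) 3-j factors differ between A and B.
A: triangle coeff Δ(6,2,4) = 1/6435; Σ_t [0,0]: t=0:+1/120960 = 1/120960; (3j)²=1/1287 [(6 2 4; -1 -2 3)], sign=-1
B: triangle coeff Δ(6,2,4) = 1/6435; Σ_t [1,1]: t=1:−1/241920 = -1/241920; (3j)²=1/715 [(6 2 4; -3 -1 4)], sign=-1
I_A²/I_B² = (1/1287)/(1/715) = 5/9

5/9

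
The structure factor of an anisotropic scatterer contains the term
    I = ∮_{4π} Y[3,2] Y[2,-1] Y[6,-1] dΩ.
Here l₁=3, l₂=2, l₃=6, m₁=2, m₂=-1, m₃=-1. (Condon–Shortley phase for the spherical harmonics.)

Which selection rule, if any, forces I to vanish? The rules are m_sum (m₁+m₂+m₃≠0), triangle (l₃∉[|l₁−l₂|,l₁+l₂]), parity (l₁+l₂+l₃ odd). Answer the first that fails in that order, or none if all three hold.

Σmᵢ = 0  ✓
l₃∈[|l₁−l₂|,l₁+l₂]=[1,5], have l₃=6  ✗
Σlᵢ = 11 ⇒ odd

triangle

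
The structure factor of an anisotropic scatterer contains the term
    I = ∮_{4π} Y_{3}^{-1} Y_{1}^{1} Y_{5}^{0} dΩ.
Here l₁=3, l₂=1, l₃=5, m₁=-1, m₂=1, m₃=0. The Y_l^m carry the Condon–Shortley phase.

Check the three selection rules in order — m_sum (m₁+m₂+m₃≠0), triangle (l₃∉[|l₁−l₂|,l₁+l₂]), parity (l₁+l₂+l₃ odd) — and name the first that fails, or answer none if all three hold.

azimuthal sum: -1 + 1 + 0 = 0  ✓
2 ≤ 5 ≤ 4 (triangle on l)  ✗
L = 3 + 1 + 5 = 9 (odd)

triangle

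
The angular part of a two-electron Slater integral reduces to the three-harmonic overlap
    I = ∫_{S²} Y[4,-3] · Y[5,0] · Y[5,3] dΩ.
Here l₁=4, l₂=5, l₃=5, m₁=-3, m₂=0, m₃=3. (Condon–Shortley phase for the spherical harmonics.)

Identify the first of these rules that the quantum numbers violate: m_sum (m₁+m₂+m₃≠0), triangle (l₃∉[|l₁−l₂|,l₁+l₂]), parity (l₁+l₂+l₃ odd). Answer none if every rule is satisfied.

none

m₁+m₂+m₃ = -3 + 0 + 3 = 0  ✓
triangle: |4−5|=1 ≤ l₃=5 ≤ 4+5=9  ✓
parity: l₁+l₂+l₃ = 14 is even  ✓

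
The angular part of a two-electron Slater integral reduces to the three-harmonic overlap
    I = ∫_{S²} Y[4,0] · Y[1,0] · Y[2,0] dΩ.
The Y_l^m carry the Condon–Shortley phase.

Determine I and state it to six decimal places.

0.000000

triangle: need 3≤l₃≤5, have 2; I=0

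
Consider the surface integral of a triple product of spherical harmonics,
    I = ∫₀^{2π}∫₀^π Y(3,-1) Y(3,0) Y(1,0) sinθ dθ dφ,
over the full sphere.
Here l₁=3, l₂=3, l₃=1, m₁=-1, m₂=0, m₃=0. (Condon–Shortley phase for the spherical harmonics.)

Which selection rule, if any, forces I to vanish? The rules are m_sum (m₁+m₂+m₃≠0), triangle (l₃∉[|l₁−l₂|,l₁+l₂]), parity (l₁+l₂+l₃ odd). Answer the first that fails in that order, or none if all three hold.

m_sum

Σmᵢ = -1  ✗
l₃∈[|l₁−l₂|,l₁+l₂]=[0,6], have l₃=1
Σlᵢ = 7 ⇒ odd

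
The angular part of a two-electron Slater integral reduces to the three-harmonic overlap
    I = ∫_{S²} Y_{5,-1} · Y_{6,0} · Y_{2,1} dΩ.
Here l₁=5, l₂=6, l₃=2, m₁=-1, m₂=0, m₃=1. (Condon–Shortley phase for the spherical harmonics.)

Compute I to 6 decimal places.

l₁+l₂+l₃=13 is odd: 3j(l;000)=0 ⇒ I=0

0.000000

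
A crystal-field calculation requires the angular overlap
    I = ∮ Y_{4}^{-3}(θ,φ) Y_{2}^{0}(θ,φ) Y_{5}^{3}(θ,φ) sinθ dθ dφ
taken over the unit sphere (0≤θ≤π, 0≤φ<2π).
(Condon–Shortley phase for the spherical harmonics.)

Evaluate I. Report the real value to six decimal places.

0.000000

L=11 odd ⇒ parity kills the (l;000) factor ⇒ I = 0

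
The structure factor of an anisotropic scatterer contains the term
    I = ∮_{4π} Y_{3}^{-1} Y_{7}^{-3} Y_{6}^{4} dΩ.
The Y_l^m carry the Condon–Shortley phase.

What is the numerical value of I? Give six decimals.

0.163772

Checks pass: Σm=0; 16 even; l₃=6∈[4,10].
(2·3+1)(2·7+1)(2·6+1) = 1365
Δ: 4! 2! 10! / 17! → 1/2042040
sum: t=1:−1/207360 t=2:+1/57600 t=3:−1/207360 = 1/129600
3j²(3 7 6; 0 0 0) = Δ·Π!·Σ² = 168/12155  (sign +1)
sum: t=2:+1/645120 t=3:−1/2177280 t=4:+1/174182400 = 191/174182400
3j²(3 7 6; -1 -3 4) = Δ·Π!·Σ² = 36481/2042040  (sign +1)
combine: 4πI² = 1365·168/12155·36481/2042040 = 766101/2272985
take √, sign +1: I = 0.16377205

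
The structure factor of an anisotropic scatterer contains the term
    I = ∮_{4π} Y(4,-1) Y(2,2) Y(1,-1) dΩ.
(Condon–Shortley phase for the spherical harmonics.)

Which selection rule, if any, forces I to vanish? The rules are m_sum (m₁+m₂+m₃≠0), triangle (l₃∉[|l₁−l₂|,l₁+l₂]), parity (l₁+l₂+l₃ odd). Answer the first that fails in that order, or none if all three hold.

triangle

m₁+m₂+m₃ = -1 + 2 − 1 = 0  ✓
triangle: |4−2|=2 ≤ l₃=1 ≤ 4+2=6  ✗
parity: l₁+l₂+l₃ = 7 is odd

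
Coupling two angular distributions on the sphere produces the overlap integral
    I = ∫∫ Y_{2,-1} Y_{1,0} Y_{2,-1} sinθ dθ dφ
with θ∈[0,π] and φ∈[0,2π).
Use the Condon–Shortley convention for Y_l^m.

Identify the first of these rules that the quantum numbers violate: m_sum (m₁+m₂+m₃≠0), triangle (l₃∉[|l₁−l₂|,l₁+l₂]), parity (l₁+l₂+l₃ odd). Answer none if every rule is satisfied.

m_sum

azimuthal sum: -1 + 0 − 1 = -2  ✗
1 ≤ 2 ≤ 3 (triangle on l)
L = 2 + 1 + 2 = 5 (odd)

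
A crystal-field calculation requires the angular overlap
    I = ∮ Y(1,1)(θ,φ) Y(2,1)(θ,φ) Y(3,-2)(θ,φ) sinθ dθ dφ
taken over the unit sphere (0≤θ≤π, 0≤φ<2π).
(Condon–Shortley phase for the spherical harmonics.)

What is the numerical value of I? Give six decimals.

0.261169

Checks pass: Σm=0; 6 even; l₃=3∈[1,3].
(2·1+1)(2·2+1)(2·3+1) = 105
Δ: 0! 2! 4! / 7! → 1/105
sum: t=0:+1/4 = 1/4
3j²(1 2 3; 0 0 0) = Δ·Π!·Σ² = 3/35  (sign -1)
sum: t=0:+1/12 = 1/12
3j²(1 2 3; 1 1 -2) = Δ·Π!·Σ² = 2/21  (sign -1)
combine: 4πI² = 105·3/35·2/21 = 6/7
take √, sign +1: I = 0.26116903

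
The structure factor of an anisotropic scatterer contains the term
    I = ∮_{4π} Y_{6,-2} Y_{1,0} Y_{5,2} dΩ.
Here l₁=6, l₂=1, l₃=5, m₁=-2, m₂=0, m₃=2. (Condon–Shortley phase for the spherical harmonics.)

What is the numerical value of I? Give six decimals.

0.231133

Rules hold: Σm=0, L=12 even, 5≤5≤7.
N = 13·3·11 = 429
Δ = 2!·10!·0!/13! = 1/858
Racah Σ t=1..1: t=1:−1/14400 = -1/14400
⇒ 3j(6 1 5; 0 0 0)² = 6/143, sgn +1
Racah Σ t=1..1: t=1:−1/30240 = -1/30240
⇒ 3j(6 1 5; -2 0 2)² = 16/429, sgn +1
4πI² = N·(3j₀)²·(3jₘ)² = 96/143
I = +1·√(0.671329/4π) = 0.23113338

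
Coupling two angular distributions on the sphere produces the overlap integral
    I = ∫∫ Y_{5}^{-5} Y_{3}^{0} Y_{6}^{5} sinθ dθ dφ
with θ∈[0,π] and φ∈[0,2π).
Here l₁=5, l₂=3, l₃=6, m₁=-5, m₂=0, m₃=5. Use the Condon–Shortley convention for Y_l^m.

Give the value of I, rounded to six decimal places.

Rules hold: Σm=0, L=14 even, 2≤6≤8.
N = 11·7·13 = 1001
Δ = 2!·8!·4!/15! = 1/675675
Racah Σ t=0..2: t=0:+1/8640 t=1:−1/2304 t=2:+1/8640 = -7/34560
⇒ 3j(5 3 6; 0 0 0)² = 7/429, sgn -1
Racah Σ t=2..2: t=2:+1/483840 = 1/483840
⇒ 3j(5 3 6; -5 0 5)² = 3/91, sgn -1
4πI² = N·(3j₀)²·(3jₘ)² = 7/13
I = +1·√(0.538462/4π) = 0.20700098

0.207001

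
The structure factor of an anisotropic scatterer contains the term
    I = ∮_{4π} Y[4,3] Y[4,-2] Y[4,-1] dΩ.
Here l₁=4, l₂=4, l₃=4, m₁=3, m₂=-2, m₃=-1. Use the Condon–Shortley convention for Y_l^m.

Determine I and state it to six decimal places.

-0.063661

Rules hold: Σm=0, L=12 even, 0≤4≤8.
N = 9·9·9 = 729
Δ = 4!·4!·4!/13! = 1/450450
Racah Σ t=0..4: t=0:+1/13824 t=1:−1/216 t=2:+1/64 t=3:−1/216 t=4:+1/13824 = 5/768
⇒ 3j(4 4 4; 0 0 0)² = 18/1001, sgn +1
Racah Σ t=0..1: t=0:+1/576 t=1:−1/864 = 1/1728
⇒ 3j(4 4 4; 3 -2 -1)² = 5/1287, sgn -1
4πI² = N·(3j₀)²·(3jₘ)² = 7290/143143
I = -1·√(0.0509281/4π) = -0.06366105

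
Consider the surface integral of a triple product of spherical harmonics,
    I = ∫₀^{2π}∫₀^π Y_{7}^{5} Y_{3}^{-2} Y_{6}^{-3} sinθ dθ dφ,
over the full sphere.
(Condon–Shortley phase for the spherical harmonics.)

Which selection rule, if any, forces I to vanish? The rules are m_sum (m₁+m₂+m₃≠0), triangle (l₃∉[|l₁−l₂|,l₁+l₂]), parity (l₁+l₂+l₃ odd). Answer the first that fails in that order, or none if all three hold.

none

azimuthal sum: 5 − 2 − 3 = 0  ✓
4 ≤ 6 ≤ 10 (triangle on l)  ✓
L = 7 + 3 + 6 = 16 (even)  ✓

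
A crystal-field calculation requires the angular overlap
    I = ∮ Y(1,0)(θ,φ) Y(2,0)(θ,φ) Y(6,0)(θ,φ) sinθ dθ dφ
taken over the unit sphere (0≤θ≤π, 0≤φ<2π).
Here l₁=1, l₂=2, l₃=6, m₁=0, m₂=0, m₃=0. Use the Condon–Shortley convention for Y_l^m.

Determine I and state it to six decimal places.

triangle: need 1≤l₃≤3, have 6; I=0

0.000000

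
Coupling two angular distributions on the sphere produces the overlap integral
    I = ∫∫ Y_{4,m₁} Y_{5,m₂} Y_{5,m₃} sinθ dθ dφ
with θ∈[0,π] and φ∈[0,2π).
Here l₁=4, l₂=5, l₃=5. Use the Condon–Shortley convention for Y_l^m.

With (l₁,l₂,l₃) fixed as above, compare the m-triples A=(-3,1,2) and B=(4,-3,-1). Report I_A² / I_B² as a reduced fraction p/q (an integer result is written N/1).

1/12

l's match ⇒ only the (l;m) 3-j factors differ between A and B.
A: triangle coeff Δ(4,5,5) = 1/3153150; Σ_t [3,4]: t=3:−1/5184 t=4:+1/6912 = -1/20736; (3j)²=5/2574 [(4 5 5; -3 1 2)], sign=+1
B: triangle coeff Δ(4,5,5) = 1/3153150; Σ_t [0,0]: t=0:+1/27648 = 1/27648; (3j)²=10/429 [(4 5 5; 4 -3 -1)], sign=+1
I_A²/I_B² = (5/2574)/(10/429) = 1/12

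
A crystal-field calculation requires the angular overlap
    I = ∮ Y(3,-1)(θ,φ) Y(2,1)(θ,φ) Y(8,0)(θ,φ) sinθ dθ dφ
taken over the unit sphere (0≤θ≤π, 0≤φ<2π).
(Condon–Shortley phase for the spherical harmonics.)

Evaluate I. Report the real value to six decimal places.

triangle: need 1≤l₃≤5, have 8; I=0

0.000000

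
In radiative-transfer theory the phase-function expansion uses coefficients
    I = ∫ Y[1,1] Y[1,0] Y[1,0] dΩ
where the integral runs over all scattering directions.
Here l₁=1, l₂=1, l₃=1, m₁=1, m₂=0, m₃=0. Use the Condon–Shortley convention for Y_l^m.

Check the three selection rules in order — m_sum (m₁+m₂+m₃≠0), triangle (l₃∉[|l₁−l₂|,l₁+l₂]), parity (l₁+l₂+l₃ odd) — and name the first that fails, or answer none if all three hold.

m_sum

azimuthal sum: 1 + 0 + 0 = 1  ✗
0 ≤ 1 ≤ 2 (triangle on l)
L = 1 + 1 + 1 = 3 (odd)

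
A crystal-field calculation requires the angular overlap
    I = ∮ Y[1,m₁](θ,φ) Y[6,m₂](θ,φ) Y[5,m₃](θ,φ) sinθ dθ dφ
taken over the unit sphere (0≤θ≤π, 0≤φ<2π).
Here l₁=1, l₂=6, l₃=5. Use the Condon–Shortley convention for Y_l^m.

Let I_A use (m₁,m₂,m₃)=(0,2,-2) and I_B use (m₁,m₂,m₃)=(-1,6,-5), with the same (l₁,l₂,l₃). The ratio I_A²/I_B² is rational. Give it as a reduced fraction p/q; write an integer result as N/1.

Shared (l₁,l₂,l₃)=(1,6,5): N and (l;000)² cancel in I_A²/I_B².
A: Δ = 2!·0!·10!/13! = 1/858; Racah Σ t=1..1: t=1:−1/30240 = -1/30240; ⇒ 3j(1 6 5; 0 2 -2)² = 16/429, sgn +1
B: Δ = 2!·0!·10!/13! = 1/858; Racah Σ t=2..2: t=2:+1/7257600 = 1/7257600; ⇒ 3j(1 6 5; -1 6 -5)² = 1/13, sgn +1
I_A²/I_B² = (16/429)/(1/13) = 16/33

16/33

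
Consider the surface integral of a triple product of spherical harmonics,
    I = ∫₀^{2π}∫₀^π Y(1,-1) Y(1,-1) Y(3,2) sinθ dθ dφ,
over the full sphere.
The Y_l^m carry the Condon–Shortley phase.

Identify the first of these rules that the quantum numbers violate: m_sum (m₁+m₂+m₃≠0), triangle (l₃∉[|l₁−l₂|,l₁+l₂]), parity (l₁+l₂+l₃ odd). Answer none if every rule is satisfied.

triangle

azimuthal sum: -1 − 1 + 2 = 0  ✓
0 ≤ 3 ≤ 2 (triangle on l)  ✗
L = 1 + 1 + 3 = 5 (odd)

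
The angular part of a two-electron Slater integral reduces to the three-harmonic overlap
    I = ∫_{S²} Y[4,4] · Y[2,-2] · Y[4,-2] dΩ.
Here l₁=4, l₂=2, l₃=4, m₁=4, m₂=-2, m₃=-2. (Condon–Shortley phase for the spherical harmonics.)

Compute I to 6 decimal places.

Checks pass: Σm=0; 10 even; l₃=4∈[2,6].
(2·4+1)(2·2+1)(2·4+1) = 405
Δ: 2! 6! 2! / 11! → 1/13860
sum: t=0:+1/192 t=1:−1/36 t=2:+1/192 = -5/288
3j²(4 2 4; 0 0 0) = Δ·Π!·Σ² = 20/693  (sign -1)
sum: t=0:+1/2880 = 1/2880
3j²(4 2 4; 4 -2 -2) = Δ·Π!·Σ² = 2/165  (sign +1)
combine: 4πI² = 405·20/693·2/165 = 120/847
take √, sign -1: I = -0.10618031

-0.106180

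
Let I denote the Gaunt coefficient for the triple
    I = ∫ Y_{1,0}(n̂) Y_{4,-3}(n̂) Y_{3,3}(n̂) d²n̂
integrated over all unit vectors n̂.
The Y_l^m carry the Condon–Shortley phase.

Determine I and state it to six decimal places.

m-sum 0 ✓  L=8 even ✓  3≤3≤5 ✓
Π(2lᵢ+1) = 3×9×7 = 189
triangle coeff Δ(1,4,3) = 1/252
Σ_t [1,1]: t=1:−1/36 = -1/36
(3j)²=4/63 [(1 4 3; 0 0 0)], sign=+1
Σ_t [1,1]: t=1:−1/720 = -1/720
(3j)²=1/36 [(1 4 3; 0 -3 3)], sign=-1
⇒ 4πI² = 1/3
I = (-1)√(1/3/(4π)) = -0.16286750

-0.162868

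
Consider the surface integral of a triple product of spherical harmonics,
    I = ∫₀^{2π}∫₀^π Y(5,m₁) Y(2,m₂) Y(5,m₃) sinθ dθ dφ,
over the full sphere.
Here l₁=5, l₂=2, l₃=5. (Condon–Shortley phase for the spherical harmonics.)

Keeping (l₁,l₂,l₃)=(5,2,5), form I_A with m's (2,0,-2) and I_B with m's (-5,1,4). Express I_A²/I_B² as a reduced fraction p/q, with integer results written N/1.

4/15

l's match ⇒ only the (l;m) 3-j factors differ between A and B.
A: triangle coeff Δ(5,2,5) = 1/38610; Σ_t [0,2]: t=0:+1/2880 t=1:−1/1440 t=2:+1/20160 = -1/3360; (3j)²=6/715 [(5 2 5; 2 0 -2)], sign=+1
B: triangle coeff Δ(5,2,5) = 1/38610; Σ_t [2,2]: t=2:+1/80640 = 1/80640; (3j)²=9/286 [(5 2 5; -5 1 4)], sign=-1
I_A²/I_B² = (6/715)/(9/286) = 4/15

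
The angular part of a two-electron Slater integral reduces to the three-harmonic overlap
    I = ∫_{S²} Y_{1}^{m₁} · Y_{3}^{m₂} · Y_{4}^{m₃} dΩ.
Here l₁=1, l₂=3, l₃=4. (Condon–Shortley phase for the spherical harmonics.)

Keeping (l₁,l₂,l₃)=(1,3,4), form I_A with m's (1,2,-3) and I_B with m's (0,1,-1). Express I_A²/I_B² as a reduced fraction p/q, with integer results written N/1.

7/5

Same 1,3,4: normalisation and zero-m 3j drop out of the ratio.
A: Δ: 0! 2! 6! / 9! → 1/252; sum: t=0:+1/240 = 1/240; 3j²(1 3 4; 1 2 -3) = Δ·Π!·Σ² = 1/12  (sign -1)
B: Δ: 0! 2! 6! / 9! → 1/252; sum: t=0:+1/48 = 1/48; 3j²(1 3 4; 0 1 -1) = Δ·Π!·Σ² = 5/84  (sign -1)
I_A²/I_B² = (1/12)/(5/84) = 7/5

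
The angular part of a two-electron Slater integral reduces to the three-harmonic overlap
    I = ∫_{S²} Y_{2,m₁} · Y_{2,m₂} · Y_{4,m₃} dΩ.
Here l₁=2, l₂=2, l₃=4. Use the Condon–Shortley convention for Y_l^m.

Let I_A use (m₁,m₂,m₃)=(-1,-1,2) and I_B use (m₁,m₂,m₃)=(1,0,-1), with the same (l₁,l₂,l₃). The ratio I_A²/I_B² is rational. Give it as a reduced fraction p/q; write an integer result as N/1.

l's match ⇒ only the (l;m) 3-j factors differ between A and B.
A: triangle coeff Δ(2,2,4) = 1/630; Σ_t [0,0]: t=0:+1/36 = 1/36; (3j)²=4/63 [(2 2 4; -1 -1 2)], sign=+1
B: triangle coeff Δ(2,2,4) = 1/630; Σ_t [0,0]: t=0:+1/24 = 1/24; (3j)²=1/21 [(2 2 4; 1 0 -1)], sign=-1
I_A²/I_B² = (4/63)/(1/21) = 4/3

4/3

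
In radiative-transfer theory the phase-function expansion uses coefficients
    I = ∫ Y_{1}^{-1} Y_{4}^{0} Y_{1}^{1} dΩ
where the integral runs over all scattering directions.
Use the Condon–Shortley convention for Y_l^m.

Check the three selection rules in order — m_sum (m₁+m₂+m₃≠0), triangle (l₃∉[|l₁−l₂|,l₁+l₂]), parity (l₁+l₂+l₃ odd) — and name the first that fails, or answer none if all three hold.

azimuthal sum: -1 + 0 + 1 = 0  ✓
3 ≤ 1 ≤ 5 (triangle on l)  ✗
L = 1 + 4 + 1 = 6 (even)

triangle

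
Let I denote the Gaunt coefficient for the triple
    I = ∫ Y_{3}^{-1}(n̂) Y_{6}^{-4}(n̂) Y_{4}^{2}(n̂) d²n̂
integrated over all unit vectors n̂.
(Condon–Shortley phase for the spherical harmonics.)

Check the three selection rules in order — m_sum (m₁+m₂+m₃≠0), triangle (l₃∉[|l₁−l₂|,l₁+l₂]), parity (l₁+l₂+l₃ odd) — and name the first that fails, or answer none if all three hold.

m₁+m₂+m₃ = -1 − 4 + 2 = -3  ✗
triangle: |3−6|=3 ≤ l₃=4 ≤ 3+6=9
parity: l₁+l₂+l₃ = 13 is odd

m_sum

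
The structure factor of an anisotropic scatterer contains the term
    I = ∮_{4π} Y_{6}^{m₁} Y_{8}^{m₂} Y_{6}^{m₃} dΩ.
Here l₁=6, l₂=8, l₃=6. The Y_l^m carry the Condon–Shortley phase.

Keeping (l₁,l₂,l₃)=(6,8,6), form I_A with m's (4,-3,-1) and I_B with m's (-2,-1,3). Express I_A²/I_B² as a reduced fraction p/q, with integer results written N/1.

Same 6,8,6: normalisation and zero-m 3j drop out of the ratio.
A: Δ: 8! 4! 8! / 21! → 1/1309458150; sum: t=0:+1/116121600 t=1:−1/17418240 t=2:+1/24883200 = -1/116121600; 3j²(6 8 6; 4 -3 -1) = Δ·Π!·Σ² = 5/4199  (sign +1)
B: Δ: 8! 4! 8! / 21! → 1/1309458150; sum: t=4:+1/9953280 t=5:−1/6220800 t=6:+1/29030400 t=7:−1/1219276800 = -13/487710720; 3j²(6 8 6; -2 -1 3) = Δ·Π!·Σ² = 52/24871  (sign +1)
I_A²/I_B² = (5/4199)/(52/24871) = 385/676

385/676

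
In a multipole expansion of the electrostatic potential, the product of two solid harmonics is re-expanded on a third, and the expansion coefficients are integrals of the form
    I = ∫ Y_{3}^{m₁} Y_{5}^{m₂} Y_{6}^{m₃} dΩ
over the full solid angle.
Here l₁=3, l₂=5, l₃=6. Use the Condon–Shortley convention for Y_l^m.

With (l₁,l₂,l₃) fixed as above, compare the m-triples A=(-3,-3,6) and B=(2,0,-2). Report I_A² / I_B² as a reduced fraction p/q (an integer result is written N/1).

Same 3,5,6: normalisation and zero-m 3j drop out of the ratio.
A: Δ: 2! 4! 8! / 15! → 1/675675; sum: t=2:+1/1935360 = 1/1935360; 3j²(3 5 6; -3 -3 6) = Δ·Π!·Σ² = 1/91  (sign +1)
B: Δ: 2! 4! 8! / 15! → 1/675675; sum: t=0:+1/8640 t=1:−1/13824 = 1/23040; 3j²(3 5 6; 2 0 -2) = Δ·Π!·Σ² = 2/429  (sign +1)
I_A²/I_B² = (1/91)/(2/429) = 33/14

33/14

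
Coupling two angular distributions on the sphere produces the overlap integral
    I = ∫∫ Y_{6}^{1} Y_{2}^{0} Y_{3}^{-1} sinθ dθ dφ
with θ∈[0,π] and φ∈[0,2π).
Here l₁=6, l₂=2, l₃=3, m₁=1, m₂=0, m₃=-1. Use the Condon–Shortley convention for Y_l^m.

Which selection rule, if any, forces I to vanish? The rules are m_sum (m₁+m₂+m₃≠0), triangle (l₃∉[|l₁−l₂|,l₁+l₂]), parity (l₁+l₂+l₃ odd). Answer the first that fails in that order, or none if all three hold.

Σmᵢ = 0  ✓
l₃∈[|l₁−l₂|,l₁+l₂]=[4,8], have l₃=3  ✗
Σlᵢ = 11 ⇒ odd

triangle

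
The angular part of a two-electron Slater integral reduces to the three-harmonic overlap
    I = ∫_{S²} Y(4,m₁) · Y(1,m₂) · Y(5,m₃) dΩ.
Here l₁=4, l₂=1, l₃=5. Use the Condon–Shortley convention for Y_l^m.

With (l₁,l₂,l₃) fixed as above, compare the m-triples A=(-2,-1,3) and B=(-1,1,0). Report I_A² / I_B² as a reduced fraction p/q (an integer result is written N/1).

Same 4,1,5: normalisation and zero-m 3j drop out of the ratio.
A: Δ: 0! 8! 2! / 11! → 1/495; sum: t=0:+1/2880 = 1/2880; 3j²(4 1 5; -2 -1 3) = Δ·Π!·Σ² = 28/495  (sign +1)
B: Δ: 0! 8! 2! / 11! → 1/495; sum: t=0:+1/1440 = 1/1440; 3j²(4 1 5; -1 1 0) = Δ·Π!·Σ² = 2/99  (sign -1)
I_A²/I_B² = (28/495)/(2/99) = 14/5

14/5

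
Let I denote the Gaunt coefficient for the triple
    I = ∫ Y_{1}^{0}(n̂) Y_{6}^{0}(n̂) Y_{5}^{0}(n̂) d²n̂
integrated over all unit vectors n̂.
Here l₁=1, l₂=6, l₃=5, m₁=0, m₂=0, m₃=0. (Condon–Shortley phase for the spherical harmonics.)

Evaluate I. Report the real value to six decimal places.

Checks pass: Σm=0; 12 even; l₃=5∈[5,7].
(2·1+1)(2·6+1)(2·5+1) = 429
Δ: 2! 0! 10! / 13! → 1/858
sum: t=1:−1/14400 = -1/14400
3j²(1 6 5; 0 0 0) = Δ·Π!·Σ² = 6/143  (sign +1)
(m-triple is (0,0,0) — same symbol as above.)
combine: 4πI² = 429·6/143·6/143 = 108/143
take √, sign +1: I = 0.24515397

0.245154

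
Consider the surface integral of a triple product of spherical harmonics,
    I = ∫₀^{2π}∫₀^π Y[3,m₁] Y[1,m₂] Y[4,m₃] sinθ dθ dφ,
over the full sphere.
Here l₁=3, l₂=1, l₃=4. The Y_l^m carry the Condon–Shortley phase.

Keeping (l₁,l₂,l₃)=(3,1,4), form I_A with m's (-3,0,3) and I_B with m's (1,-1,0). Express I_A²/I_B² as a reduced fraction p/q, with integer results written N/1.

l's match ⇒ only the (l;m) 3-j factors differ between A and B.
A: triangle coeff Δ(3,1,4) = 1/252; Σ_t [0,0]: t=0:+1/720 = 1/720; (3j)²=1/36 [(3 1 4; -3 0 3)], sign=-1
B: triangle coeff Δ(3,1,4) = 1/252; Σ_t [0,0]: t=0:+1/96 = 1/96; (3j)²=1/42 [(3 1 4; 1 -1 0)], sign=+1
I_A²/I_B² = (1/36)/(1/42) = 7/6

7/6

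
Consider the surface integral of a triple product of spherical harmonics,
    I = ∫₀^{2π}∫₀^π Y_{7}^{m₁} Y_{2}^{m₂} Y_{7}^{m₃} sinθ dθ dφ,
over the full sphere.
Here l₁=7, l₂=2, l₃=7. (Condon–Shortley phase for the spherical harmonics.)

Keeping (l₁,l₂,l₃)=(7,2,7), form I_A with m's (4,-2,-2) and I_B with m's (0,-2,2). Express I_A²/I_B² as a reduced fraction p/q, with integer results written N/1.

Shared (l₁,l₂,l₃)=(7,2,7): N and (l;000)² cancel in I_A²/I_B².
A: Δ = 2!·12!·2!/17! = 1/185640; Racah Σ t=0..0: t=0:+1/8709120 = 1/8709120; ⇒ 3j(7 2 7; 4 -2 -2)² = 55/3094, sgn -1
B: Δ = 2!·12!·2!/17! = 1/185640; Racah Σ t=0..0: t=0:+1/2419200 = 1/2419200; ⇒ 3j(7 2 7; 0 -2 2)² = 27/1105, sgn -1
I_A²/I_B² = (55/3094)/(27/1105) = 275/378

275/378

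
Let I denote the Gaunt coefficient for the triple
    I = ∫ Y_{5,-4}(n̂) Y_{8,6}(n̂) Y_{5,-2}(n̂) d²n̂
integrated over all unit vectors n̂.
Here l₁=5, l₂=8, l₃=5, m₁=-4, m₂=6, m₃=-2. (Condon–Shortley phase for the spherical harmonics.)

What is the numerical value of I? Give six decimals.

-0.023187

Checks pass: Σm=0; 18 even; l₃=5∈[3,13].
(2·5+1)(2·8+1)(2·5+1) = 2057
Δ: 8! 2! 8! / 19! → 1/37413090
sum: t=3:−1/1036800 t=4:+1/331776 t=5:−1/1036800 = 1/921600
3j²(5 8 5; 0 0 0) = Δ·Π!·Σ² = 490/46189  (sign -1)
sum: t=7:−1/50803200 t=8:+1/58060800 = -1/406425600
3j²(5 8 5; -4 6 -2) = Δ·Π!·Σ² = 1/3230  (sign +1)
combine: 4πI² = 2057·490/46189·1/3230 = 539/79781
take √, sign -1: I = -0.02318674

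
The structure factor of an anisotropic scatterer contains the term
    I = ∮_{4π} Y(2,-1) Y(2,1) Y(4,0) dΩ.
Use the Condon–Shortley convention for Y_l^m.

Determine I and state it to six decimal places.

0.161197

m-sum 0 ✓  L=8 even ✓  0≤4≤4 ✓
Π(2lᵢ+1) = 5×5×9 = 225
triangle coeff Δ(2,2,4) = 1/630
Σ_t [0,0]: t=0:+1/16 = 1/16
(3j)²=2/35 [(2 2 4; 0 0 0)], sign=+1
Σ_t [0,0]: t=0:+1/36 = 1/36
(3j)²=8/315 [(2 2 4; -1 1 0)], sign=+1
⇒ 4πI² = 16/49
I = (+1)√(16/49/(4π)) = 0.16119702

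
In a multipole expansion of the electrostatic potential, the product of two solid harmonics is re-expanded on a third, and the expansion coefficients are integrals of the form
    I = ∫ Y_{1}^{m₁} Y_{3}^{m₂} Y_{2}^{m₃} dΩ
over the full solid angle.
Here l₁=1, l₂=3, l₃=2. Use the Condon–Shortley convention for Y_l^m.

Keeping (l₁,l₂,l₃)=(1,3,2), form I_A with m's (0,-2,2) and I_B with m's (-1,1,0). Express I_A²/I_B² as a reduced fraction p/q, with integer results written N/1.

Same 1,3,2: normalisation and zero-m 3j drop out of the ratio.
A: Δ: 2! 0! 4! / 7! → 1/105; sum: t=1:−1/24 = -1/24; 3j²(1 3 2; 0 -2 2) = Δ·Π!·Σ² = 1/21  (sign -1)
B: Δ: 2! 0! 4! / 7! → 1/105; sum: t=2:+1/8 = 1/8; 3j²(1 3 2; -1 1 0) = Δ·Π!·Σ² = 2/35  (sign +1)
I_A²/I_B² = (1/21)/(2/35) = 5/6

5/6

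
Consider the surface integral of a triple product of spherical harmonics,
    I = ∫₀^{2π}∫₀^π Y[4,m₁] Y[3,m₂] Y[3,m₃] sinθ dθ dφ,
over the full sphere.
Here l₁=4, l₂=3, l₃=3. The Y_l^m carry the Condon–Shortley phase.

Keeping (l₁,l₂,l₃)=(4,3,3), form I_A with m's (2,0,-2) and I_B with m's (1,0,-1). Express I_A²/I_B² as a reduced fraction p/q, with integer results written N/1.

l's match ⇒ only the (l;m) 3-j factors differ between A and B.
A: triangle coeff Δ(4,3,3) = 1/34650; Σ_t [1,2]: t=1:−1/72 t=2:+1/96 = -1/288; (3j)²=1/462 [(4 3 3; 2 0 -2)], sign=+1
B: triangle coeff Δ(4,3,3) = 1/34650; Σ_t [1,3]: t=1:−1/48 t=2:+1/24 t=3:−1/288 = 5/288; (3j)²=5/462 [(4 3 3; 1 0 -1)], sign=+1
I_A²/I_B² = (1/462)/(5/462) = 1/5

1/5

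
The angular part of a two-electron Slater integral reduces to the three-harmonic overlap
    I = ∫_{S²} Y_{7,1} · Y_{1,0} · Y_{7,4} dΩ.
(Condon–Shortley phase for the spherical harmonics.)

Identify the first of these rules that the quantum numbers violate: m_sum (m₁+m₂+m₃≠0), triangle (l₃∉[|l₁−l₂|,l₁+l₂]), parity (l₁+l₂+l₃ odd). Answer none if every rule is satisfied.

m_sum

m₁+m₂+m₃ = 1 + 0 + 4 = 5  ✗
triangle: |7−1|=6 ≤ l₃=7 ≤ 7+1=8
parity: l₁+l₂+l₃ = 15 is odd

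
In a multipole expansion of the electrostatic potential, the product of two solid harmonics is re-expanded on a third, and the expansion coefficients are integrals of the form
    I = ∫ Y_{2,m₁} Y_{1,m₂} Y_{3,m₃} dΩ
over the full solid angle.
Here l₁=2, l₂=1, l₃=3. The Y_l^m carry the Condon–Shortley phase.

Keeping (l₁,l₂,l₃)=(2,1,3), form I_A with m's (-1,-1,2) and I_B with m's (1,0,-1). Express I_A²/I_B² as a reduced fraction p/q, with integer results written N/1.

5/4

Same 2,1,3: normalisation and zero-m 3j drop out of the ratio.
A: Δ: 0! 4! 2! / 7! → 1/105; sum: t=0:+1/12 = 1/12; 3j²(2 1 3; -1 -1 2) = Δ·Π!·Σ² = 2/21  (sign -1)
B: Δ: 0! 4! 2! / 7! → 1/105; sum: t=0:+1/6 = 1/6; 3j²(2 1 3; 1 0 -1) = Δ·Π!·Σ² = 8/105  (sign +1)
I_A²/I_B² = (2/21)/(8/105) = 5/4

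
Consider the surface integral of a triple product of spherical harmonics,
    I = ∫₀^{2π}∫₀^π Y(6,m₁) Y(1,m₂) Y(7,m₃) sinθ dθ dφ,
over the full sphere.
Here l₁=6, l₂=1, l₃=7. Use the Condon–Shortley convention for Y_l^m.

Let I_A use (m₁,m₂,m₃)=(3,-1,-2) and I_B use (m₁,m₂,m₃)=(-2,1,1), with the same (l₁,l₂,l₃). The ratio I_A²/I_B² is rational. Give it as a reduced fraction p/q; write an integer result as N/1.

2/3

Same 6,1,7: normalisation and zero-m 3j drop out of the ratio.
A: Δ: 0! 12! 2! / 15! → 1/1365; sum: t=0:+1/4354560 = 1/4354560; 3j²(6 1 7; 3 -1 -2) = Δ·Π!·Σ² = 2/273  (sign -1)
B: Δ: 0! 12! 2! / 15! → 1/1365; sum: t=0:+1/1935360 = 1/1935360; 3j²(6 1 7; -2 1 1) = Δ·Π!·Σ² = 1/91  (sign +1)
I_A²/I_B² = (2/273)/(1/91) = 2/3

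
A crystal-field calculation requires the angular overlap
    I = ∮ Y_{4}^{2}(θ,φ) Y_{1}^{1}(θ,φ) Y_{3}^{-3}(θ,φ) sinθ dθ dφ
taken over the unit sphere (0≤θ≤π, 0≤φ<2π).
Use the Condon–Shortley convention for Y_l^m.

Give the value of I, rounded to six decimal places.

0.061558

Checks pass: Σm=0; 8 even; l₃=3∈[3,5].
(2·4+1)(2·1+1)(2·3+1) = 189
Δ: 2! 6! 0! / 9! → 1/252
sum: t=1:−1/36 = -1/36
3j²(4 1 3; 0 0 0) = Δ·Π!·Σ² = 4/63  (sign +1)
sum: t=2:+1/1440 = 1/1440
3j²(4 1 3; 2 1 -3) = Δ·Π!·Σ² = 1/252  (sign +1)
combine: 4πI² = 189·4/63·1/252 = 1/21
take √, sign +1: I = 0.06155813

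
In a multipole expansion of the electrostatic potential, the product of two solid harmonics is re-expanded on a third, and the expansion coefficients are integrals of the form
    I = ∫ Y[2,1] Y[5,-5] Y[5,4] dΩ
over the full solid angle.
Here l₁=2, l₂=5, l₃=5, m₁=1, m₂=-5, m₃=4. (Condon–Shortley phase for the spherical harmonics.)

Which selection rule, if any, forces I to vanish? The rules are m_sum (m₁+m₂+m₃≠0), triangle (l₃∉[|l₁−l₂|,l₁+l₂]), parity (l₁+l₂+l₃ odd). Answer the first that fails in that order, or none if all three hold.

none

m₁+m₂+m₃ = 1 − 5 + 4 = 0  ✓
triangle: |2−5|=3 ≤ l₃=5 ≤ 2+5=7  ✓
parity: l₁+l₂+l₃ = 12 is even  ✓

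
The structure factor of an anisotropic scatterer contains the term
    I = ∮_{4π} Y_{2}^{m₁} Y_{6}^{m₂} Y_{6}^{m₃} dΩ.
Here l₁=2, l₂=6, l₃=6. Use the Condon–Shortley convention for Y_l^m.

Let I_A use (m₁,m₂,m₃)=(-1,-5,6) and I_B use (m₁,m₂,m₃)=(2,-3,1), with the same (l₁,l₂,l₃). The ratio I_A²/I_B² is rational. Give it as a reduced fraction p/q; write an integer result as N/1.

Same 2,6,6: normalisation and zero-m 3j drop out of the ratio.
A: Δ: 2! 2! 10! / 15! → 1/90090; sum: t=1:−1/7257600 = -1/7257600; 3j²(2 6 6; -1 -5 6) = Δ·Π!·Σ² = 11/455  (sign -1)
B: Δ: 2! 2! 10! / 15! → 1/90090; sum: t=0:+1/120960 = 1/120960; 3j²(2 6 6; 2 -3 1) = Δ·Π!·Σ² = 24/1001  (sign -1)
I_A²/I_B² = (11/455)/(24/1001) = 121/120

121/120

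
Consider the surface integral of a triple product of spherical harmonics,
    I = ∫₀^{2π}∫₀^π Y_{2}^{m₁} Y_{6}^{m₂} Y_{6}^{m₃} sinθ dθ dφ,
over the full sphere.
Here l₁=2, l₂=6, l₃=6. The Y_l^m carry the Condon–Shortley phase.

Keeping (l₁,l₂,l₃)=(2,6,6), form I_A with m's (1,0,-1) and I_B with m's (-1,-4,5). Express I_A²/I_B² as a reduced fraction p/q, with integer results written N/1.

Same 2,6,6: normalisation and zero-m 3j drop out of the ratio.
A: Δ: 2! 2! 10! / 15! → 1/90090; sum: t=0:+1/34560 t=1:−1/28800 = -1/172800; 3j²(2 6 6; 1 0 -1) = Δ·Π!·Σ² = 1/1430  (sign +1)
B: Δ: 2! 2! 10! / 15! → 1/90090; sum: t=1:−1/725760 t=2:+1/7257600 = -1/806400; 3j²(2 6 6; -1 -4 5) = Δ·Π!·Σ² = 27/910  (sign +1)
I_A²/I_B² = (1/1430)/(27/910) = 7/297

7/297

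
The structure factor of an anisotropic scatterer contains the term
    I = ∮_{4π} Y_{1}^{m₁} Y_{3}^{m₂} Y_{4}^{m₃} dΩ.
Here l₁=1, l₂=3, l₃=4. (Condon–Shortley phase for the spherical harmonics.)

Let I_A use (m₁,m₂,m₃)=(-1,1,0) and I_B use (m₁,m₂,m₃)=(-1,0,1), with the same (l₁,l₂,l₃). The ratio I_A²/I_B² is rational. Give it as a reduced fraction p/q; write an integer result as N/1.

Same 1,3,4: normalisation and zero-m 3j drop out of the ratio.
A: Δ: 0! 2! 6! / 9! → 1/252; sum: t=0:+1/96 = 1/96; 3j²(1 3 4; -1 1 0) = Δ·Π!·Σ² = 1/42  (sign +1)
B: Δ: 0! 2! 6! / 9! → 1/252; sum: t=0:+1/72 = 1/72; 3j²(1 3 4; -1 0 1) = Δ·Π!·Σ² = 5/126  (sign -1)
I_A²/I_B² = (1/42)/(5/126) = 3/5

3/5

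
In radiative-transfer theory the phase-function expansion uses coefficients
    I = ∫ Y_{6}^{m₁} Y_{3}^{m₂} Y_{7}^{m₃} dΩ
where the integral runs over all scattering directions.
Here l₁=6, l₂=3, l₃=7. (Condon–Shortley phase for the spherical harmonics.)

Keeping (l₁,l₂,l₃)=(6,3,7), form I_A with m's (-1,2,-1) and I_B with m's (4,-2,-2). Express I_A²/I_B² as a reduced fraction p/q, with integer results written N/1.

2401/3200

l's match ⇒ only the (l;m) 3-j factors differ between A and B.
A: triangle coeff Δ(6,3,7) = 1/2042040; Σ_t [1,2]: t=1:−1/414720 t=2:+1/172800 = 7/2073600; (3j)²=343/29172 [(6 3 7; -1 2 -1)], sign=+1
B: triangle coeff Δ(6,3,7) = 1/2042040; Σ_t [0,1]: t=0:+1/967680 t=1:−1/8709120 = 1/1088640; (3j)²=800/51051 [(6 3 7; 4 -2 -2)], sign=-1
I_A²/I_B² = (343/29172)/(800/51051) = 2401/3200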